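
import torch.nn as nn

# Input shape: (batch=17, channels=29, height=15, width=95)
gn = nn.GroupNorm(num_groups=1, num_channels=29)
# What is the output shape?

Input shape: (17, 29, 15, 95)
Output shape: (17, 29, 15, 95)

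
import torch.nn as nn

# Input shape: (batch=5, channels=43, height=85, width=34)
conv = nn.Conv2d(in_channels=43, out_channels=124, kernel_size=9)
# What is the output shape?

Input shape: (5, 43, 85, 34)
Output shape: (5, 124, 77, 26)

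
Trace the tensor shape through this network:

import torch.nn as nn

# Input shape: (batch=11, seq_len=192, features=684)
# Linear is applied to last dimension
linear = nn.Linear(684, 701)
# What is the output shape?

Input shape: (11, 192, 684)
Output shape: (11, 192, 701)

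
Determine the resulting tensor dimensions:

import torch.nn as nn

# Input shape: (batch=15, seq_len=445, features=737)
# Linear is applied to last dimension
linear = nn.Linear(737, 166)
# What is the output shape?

Input shape: (15, 445, 737)
Output shape: (15, 445, 166)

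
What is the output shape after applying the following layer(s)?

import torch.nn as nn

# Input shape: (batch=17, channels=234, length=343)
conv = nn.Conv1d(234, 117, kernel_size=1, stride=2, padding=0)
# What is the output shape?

Input shape: (17, 234, 343)
Output shape: (17, 117, 172)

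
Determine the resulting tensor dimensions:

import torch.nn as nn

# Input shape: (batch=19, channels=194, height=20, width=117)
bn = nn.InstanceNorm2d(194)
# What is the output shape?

Input shape: (19, 194, 20, 117)
Output shape: (19, 194, 20, 117)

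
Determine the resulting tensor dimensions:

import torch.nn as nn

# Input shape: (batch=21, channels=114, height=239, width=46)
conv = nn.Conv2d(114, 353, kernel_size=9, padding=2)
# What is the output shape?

Input shape: (21, 114, 239, 46)
Output shape: (21, 353, 235, 42)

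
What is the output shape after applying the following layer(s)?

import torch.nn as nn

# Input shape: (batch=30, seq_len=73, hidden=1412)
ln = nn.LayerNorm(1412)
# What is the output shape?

Input shape: (30, 73, 1412)
Output shape: (30, 73, 1412)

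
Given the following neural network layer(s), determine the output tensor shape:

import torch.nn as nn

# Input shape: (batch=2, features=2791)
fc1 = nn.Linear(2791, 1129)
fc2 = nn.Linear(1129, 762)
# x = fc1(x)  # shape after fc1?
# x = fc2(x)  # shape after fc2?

Input shape: (2, 2791)
  -> after fc1: (2, 1129)
Output shape: (2, 762)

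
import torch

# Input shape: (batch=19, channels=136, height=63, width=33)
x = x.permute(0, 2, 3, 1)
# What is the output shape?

Input shape: (19, 136, 63, 33)
Output shape: (19, 63, 33, 136)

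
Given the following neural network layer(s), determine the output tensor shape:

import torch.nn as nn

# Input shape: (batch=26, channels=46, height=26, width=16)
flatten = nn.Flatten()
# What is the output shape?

Input shape: (26, 46, 26, 16)
Output shape: (26, 19136)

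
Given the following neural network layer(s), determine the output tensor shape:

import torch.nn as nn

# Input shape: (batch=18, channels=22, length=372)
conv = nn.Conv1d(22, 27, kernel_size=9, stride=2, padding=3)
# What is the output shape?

Input shape: (18, 22, 372)
Output shape: (18, 27, 185)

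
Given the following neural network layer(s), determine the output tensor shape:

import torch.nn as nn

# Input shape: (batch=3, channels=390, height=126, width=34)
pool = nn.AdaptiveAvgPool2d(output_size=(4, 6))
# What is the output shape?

Input shape: (3, 390, 126, 34)
Output shape: (3, 390, 4, 6)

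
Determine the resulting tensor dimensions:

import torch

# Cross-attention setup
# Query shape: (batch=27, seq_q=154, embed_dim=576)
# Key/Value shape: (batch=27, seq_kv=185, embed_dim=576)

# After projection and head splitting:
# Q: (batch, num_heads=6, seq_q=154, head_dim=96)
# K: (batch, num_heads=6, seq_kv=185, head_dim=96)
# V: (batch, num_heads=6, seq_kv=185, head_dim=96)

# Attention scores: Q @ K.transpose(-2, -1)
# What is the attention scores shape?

Input shape: (27, 154, 576)
Output shape: (27, 6, 154, 185)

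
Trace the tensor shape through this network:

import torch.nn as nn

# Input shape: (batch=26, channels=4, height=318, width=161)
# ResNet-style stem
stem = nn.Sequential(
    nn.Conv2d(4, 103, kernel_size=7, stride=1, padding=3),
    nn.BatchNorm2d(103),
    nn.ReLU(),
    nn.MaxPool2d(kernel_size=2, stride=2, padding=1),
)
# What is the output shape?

Input shape: (26, 4, 318, 161)
  -> after Conv2d 7x7 stride=1: (26, 103, 318, 161)
Output shape: (26, 103, 160, 81)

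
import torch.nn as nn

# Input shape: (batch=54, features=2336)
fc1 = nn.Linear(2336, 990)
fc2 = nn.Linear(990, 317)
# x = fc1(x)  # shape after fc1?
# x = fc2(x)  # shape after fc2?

Input shape: (54, 2336)
  -> after fc1: (54, 990)
Output shape: (54, 317)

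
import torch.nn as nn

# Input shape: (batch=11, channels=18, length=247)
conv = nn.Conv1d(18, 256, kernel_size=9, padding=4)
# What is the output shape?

Input shape: (11, 18, 247)
Output shape: (11, 256, 247)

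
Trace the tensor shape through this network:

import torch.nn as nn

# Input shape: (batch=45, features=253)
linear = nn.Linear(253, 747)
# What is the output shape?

Input shape: (45, 253)
Output shape: (45, 747)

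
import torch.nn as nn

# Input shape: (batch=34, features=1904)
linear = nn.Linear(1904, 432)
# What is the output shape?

Input shape: (34, 1904)
Output shape: (34, 432)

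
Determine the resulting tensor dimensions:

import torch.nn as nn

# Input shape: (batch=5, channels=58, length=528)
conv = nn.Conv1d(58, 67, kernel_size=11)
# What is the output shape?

Input shape: (5, 58, 528)
Output shape: (5, 67, 518)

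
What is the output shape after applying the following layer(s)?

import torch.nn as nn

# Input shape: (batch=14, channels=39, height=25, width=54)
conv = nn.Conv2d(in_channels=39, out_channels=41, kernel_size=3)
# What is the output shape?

Input shape: (14, 39, 25, 54)
Output shape: (14, 41, 23, 52)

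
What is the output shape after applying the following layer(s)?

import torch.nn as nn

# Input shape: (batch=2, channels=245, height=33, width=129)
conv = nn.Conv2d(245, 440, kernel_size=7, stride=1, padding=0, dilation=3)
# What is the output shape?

Input shape: (2, 245, 33, 129)
Output shape: (2, 440, 15, 111)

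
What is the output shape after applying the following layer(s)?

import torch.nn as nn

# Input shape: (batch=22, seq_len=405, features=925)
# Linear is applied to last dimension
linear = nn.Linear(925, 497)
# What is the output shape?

Input shape: (22, 405, 925)
Output shape: (22, 405, 497)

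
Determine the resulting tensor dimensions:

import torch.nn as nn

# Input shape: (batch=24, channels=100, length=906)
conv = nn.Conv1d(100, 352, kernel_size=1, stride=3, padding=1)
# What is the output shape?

Input shape: (24, 100, 906)
Output shape: (24, 352, 303)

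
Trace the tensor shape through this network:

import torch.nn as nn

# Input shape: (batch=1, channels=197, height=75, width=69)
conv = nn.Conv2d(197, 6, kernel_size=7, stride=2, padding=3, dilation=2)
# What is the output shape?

Input shape: (1, 197, 75, 69)
Output shape: (1, 6, 35, 32)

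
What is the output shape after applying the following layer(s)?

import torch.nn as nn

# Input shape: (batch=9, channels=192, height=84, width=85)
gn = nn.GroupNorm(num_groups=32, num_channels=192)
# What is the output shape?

Input shape: (9, 192, 84, 85)
Output shape: (9, 192, 84, 85)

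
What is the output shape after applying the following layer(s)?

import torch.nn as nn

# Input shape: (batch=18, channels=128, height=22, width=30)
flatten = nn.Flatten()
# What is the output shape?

Input shape: (18, 128, 22, 30)
Output shape: (18, 84480)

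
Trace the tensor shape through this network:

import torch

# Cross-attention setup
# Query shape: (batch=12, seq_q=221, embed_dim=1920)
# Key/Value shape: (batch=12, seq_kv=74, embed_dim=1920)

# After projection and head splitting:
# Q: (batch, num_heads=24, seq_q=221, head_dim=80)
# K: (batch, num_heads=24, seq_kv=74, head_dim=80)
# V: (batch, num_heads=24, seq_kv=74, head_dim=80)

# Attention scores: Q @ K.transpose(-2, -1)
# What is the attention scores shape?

Input shape: (12, 221, 1920)
Output shape: (12, 24, 221, 74)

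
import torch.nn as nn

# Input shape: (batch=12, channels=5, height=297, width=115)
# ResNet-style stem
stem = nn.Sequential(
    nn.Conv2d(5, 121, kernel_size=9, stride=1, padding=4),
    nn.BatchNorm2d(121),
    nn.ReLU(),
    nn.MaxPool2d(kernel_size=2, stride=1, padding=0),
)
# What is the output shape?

Input shape: (12, 5, 297, 115)
  -> after Conv2d 9x9 stride=1: (12, 121, 297, 115)
Output shape: (12, 121, 296, 114)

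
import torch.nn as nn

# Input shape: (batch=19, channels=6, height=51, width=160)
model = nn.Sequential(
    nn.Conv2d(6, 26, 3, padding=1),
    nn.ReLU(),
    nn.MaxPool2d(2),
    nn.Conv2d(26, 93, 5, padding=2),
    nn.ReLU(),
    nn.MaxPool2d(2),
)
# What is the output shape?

Input shape: (19, 6, 51, 160)
  -> after first Conv2d: (19, 26, 51, 160)
  -> after first MaxPool2d: (19, 26, 25, 80)
  -> after second Conv2d: (19, 93, 25, 80)
Output shape: (19, 93, 12, 40)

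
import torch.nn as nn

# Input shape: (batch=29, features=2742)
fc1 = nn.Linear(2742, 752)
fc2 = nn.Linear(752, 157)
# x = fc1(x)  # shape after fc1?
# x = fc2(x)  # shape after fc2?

Input shape: (29, 2742)
  -> after fc1: (29, 752)
Output shape: (29, 157)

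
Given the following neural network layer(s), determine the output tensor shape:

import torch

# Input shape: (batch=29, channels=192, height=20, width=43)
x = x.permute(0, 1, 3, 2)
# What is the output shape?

Input shape: (29, 192, 20, 43)
Output shape: (29, 192, 43, 20)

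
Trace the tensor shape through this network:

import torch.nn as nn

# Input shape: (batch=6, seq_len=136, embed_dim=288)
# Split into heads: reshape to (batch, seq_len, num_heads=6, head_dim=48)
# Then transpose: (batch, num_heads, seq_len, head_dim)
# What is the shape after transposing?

Input shape: (6, 136, 288)
  -> after reshape: (6, 136, 6, 48)
Output shape: (6, 6, 136, 48)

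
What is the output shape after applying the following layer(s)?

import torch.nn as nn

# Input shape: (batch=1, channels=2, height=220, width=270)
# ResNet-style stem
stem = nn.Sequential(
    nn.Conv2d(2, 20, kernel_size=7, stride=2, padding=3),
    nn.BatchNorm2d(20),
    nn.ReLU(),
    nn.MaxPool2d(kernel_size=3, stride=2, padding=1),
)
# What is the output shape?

Input shape: (1, 2, 220, 270)
  -> after Conv2d 7x7 stride=2: (1, 20, 110, 135)
Output shape: (1, 20, 55, 68)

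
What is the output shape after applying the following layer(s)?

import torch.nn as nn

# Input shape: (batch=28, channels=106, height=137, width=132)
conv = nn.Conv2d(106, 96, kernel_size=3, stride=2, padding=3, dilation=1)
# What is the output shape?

Input shape: (28, 106, 137, 132)
Output shape: (28, 96, 71, 68)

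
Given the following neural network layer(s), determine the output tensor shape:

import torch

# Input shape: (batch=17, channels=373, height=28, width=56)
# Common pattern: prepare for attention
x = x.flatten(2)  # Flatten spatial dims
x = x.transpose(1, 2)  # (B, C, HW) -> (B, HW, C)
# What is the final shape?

Input shape: (17, 373, 28, 56)
  -> after flatten(2): (17, 373, 1568)
Output shape: (17, 1568, 373)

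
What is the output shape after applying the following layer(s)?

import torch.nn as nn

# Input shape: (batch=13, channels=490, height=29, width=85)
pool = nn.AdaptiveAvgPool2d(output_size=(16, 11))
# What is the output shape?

Input shape: (13, 490, 29, 85)
Output shape: (13, 490, 16, 11)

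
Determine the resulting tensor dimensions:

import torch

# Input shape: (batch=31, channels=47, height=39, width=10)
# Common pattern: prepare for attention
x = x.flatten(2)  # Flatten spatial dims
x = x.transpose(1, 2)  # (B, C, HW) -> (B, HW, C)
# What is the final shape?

Input shape: (31, 47, 39, 10)
  -> after flatten(2): (31, 47, 390)
Output shape: (31, 390, 47)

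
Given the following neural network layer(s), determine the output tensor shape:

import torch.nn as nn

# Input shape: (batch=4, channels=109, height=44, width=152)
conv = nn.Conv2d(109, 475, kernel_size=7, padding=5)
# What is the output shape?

Input shape: (4, 109, 44, 152)
Output shape: (4, 475, 48, 156)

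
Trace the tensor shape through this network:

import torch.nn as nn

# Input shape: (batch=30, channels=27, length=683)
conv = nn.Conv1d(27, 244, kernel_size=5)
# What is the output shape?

Input shape: (30, 27, 683)
Output shape: (30, 244, 679)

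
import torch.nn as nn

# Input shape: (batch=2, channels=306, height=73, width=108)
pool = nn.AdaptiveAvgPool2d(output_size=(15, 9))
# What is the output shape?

Input shape: (2, 306, 73, 108)
Output shape: (2, 306, 15, 9)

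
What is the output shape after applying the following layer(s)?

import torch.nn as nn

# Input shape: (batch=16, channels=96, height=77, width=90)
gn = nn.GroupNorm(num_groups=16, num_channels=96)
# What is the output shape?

Input shape: (16, 96, 77, 90)
Output shape: (16, 96, 77, 90)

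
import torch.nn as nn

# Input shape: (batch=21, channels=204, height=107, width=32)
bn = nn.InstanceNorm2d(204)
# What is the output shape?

Input shape: (21, 204, 107, 32)
Output shape: (21, 204, 107, 32)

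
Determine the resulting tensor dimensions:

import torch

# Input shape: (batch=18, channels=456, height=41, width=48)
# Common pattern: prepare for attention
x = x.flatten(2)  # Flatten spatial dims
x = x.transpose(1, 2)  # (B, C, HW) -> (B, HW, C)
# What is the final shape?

Input shape: (18, 456, 41, 48)
  -> after flatten(2): (18, 456, 1968)
Output shape: (18, 1968, 456)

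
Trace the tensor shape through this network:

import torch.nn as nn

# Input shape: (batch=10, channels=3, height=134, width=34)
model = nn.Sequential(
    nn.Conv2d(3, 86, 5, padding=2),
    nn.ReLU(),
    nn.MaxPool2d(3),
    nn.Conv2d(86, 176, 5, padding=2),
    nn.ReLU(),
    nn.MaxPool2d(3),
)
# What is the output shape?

Input shape: (10, 3, 134, 34)
  -> after first Conv2d: (10, 86, 134, 34)
  -> after first MaxPool2d: (10, 86, 44, 11)
  -> after second Conv2d: (10, 176, 44, 11)
Output shape: (10, 176, 14, 3)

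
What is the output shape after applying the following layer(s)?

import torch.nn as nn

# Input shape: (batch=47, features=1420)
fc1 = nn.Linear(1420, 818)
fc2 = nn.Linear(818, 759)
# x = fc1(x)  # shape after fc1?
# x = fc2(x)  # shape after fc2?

Input shape: (47, 1420)
  -> after fc1: (47, 818)
Output shape: (47, 759)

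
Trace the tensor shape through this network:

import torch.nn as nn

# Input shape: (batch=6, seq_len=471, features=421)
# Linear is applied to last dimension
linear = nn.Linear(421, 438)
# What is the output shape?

Input shape: (6, 471, 421)
Output shape: (6, 471, 438)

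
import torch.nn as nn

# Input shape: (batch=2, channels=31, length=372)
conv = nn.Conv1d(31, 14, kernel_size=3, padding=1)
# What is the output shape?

Input shape: (2, 31, 372)
Output shape: (2, 14, 372)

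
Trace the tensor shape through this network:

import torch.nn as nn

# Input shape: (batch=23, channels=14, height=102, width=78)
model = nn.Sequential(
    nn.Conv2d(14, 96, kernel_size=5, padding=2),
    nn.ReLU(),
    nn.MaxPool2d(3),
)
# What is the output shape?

Input shape: (23, 14, 102, 78)
  -> after Conv2d: (23, 96, 102, 78)
  -> after ReLU: (23, 96, 102, 78)
Output shape: (23, 96, 34, 26)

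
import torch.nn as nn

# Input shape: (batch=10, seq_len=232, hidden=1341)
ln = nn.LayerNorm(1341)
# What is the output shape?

Input shape: (10, 232, 1341)
Output shape: (10, 232, 1341)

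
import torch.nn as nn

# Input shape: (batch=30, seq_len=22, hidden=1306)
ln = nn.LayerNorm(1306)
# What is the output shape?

Input shape: (30, 22, 1306)
Output shape: (30, 22, 1306)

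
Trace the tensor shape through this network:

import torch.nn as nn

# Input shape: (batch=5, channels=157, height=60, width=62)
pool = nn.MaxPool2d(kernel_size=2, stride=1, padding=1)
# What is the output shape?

Input shape: (5, 157, 60, 62)
Output shape: (5, 157, 61, 63)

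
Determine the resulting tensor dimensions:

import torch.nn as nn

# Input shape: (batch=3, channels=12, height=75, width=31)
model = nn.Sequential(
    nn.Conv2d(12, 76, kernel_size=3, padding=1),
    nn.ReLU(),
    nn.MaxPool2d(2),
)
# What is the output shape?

Input shape: (3, 12, 75, 31)
  -> after Conv2d: (3, 76, 75, 31)
  -> after ReLU: (3, 76, 75, 31)
Output shape: (3, 76, 37, 15)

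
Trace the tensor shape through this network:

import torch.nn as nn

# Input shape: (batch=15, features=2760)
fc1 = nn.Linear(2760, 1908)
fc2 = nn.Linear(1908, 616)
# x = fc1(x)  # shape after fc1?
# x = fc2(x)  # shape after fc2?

Input shape: (15, 2760)
  -> after fc1: (15, 1908)
Output shape: (15, 616)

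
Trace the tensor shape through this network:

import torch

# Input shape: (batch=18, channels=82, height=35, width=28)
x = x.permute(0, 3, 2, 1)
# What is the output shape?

Input shape: (18, 82, 35, 28)
Output shape: (18, 28, 35, 82)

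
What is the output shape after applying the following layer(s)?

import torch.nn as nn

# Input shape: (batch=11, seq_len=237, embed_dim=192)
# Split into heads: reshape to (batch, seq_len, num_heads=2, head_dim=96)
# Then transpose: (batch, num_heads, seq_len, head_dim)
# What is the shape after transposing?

Input shape: (11, 237, 192)
  -> after reshape: (11, 237, 2, 96)
Output shape: (11, 2, 237, 96)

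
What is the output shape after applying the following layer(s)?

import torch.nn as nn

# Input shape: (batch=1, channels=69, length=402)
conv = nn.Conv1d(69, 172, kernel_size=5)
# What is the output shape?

Input shape: (1, 69, 402)
Output shape: (1, 172, 398)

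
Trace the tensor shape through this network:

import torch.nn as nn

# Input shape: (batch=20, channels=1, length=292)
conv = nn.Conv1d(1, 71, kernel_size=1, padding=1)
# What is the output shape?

Input shape: (20, 1, 292)
Output shape: (20, 71, 294)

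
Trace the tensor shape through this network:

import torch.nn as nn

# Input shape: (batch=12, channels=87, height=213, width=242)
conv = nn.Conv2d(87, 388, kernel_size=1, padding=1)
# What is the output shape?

Input shape: (12, 87, 213, 242)
Output shape: (12, 388, 215, 244)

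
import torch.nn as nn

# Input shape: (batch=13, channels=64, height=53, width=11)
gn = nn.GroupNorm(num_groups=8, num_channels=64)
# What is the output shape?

Input shape: (13, 64, 53, 11)
Output shape: (13, 64, 53, 11)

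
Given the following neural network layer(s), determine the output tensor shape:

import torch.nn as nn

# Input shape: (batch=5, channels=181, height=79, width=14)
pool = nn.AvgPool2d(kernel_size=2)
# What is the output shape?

Input shape: (5, 181, 79, 14)
Output shape: (5, 181, 39, 7)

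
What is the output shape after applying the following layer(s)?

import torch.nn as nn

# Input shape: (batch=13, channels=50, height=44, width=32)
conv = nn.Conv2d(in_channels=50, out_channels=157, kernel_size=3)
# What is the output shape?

Input shape: (13, 50, 44, 32)
Output shape: (13, 157, 42, 30)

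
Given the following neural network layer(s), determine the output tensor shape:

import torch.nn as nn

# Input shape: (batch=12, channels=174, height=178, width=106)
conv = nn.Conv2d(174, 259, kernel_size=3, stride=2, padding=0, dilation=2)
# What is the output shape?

Input shape: (12, 174, 178, 106)
Output shape: (12, 259, 87, 51)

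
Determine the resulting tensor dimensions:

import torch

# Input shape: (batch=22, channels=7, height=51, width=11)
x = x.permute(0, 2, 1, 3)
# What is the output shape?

Input shape: (22, 7, 51, 11)
Output shape: (22, 51, 7, 11)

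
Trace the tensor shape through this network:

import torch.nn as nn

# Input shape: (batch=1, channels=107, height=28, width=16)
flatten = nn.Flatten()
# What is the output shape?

Input shape: (1, 107, 28, 16)
Output shape: (1, 47936)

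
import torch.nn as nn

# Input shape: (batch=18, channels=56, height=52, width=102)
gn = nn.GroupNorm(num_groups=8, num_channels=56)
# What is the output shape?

Input shape: (18, 56, 52, 102)
Output shape: (18, 56, 52, 102)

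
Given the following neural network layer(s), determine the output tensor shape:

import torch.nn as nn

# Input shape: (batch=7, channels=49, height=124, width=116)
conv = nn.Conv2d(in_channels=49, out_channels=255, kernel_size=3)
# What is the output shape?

Input shape: (7, 49, 124, 116)
Output shape: (7, 255, 122, 114)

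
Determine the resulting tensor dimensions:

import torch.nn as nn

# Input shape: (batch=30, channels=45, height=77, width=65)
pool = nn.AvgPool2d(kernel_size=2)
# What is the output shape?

Input shape: (30, 45, 77, 65)
Output shape: (30, 45, 38, 32)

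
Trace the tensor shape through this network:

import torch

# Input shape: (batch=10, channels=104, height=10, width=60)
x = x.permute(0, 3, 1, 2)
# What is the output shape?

Input shape: (10, 104, 10, 60)
Output shape: (10, 60, 104, 10)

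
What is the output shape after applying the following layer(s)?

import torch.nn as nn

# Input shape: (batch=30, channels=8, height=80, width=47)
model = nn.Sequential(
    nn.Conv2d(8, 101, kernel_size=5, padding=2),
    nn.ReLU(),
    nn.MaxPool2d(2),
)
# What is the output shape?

Input shape: (30, 8, 80, 47)
  -> after Conv2d: (30, 101, 80, 47)
  -> after ReLU: (30, 101, 80, 47)
Output shape: (30, 101, 40, 23)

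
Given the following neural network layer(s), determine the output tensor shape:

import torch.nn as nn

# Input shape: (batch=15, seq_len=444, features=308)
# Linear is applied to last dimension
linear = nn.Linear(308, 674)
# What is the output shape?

Input shape: (15, 444, 308)
Output shape: (15, 444, 674)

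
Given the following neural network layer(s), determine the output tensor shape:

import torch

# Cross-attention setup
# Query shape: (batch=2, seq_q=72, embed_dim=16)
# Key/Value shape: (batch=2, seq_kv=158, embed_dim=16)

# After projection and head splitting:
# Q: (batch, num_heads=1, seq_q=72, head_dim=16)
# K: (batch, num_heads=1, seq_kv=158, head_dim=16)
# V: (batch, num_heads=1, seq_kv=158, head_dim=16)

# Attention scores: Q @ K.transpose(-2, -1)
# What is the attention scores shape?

Input shape: (2, 72, 16)
Output shape: (2, 1, 72, 158)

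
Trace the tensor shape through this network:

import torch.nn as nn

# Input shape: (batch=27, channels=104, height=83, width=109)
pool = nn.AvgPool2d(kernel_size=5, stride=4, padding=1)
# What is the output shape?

Input shape: (27, 104, 83, 109)
Output shape: (27, 104, 21, 27)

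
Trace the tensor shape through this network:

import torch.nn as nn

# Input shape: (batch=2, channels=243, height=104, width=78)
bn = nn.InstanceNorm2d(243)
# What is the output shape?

Input shape: (2, 243, 104, 78)
Output shape: (2, 243, 104, 78)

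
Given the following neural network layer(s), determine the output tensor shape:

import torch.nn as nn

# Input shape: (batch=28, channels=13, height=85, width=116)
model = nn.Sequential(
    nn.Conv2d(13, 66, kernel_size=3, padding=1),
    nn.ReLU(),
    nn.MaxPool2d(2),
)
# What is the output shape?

Input shape: (28, 13, 85, 116)
  -> after Conv2d: (28, 66, 85, 116)
  -> after ReLU: (28, 66, 85, 116)
Output shape: (28, 66, 42, 58)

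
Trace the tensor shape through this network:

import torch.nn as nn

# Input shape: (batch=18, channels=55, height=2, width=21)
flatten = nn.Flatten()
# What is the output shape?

Input shape: (18, 55, 2, 21)
Output shape: (18, 2310)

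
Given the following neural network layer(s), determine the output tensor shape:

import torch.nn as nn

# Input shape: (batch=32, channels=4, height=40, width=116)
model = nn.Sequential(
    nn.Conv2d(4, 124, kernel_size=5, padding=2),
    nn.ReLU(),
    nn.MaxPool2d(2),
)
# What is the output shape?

Input shape: (32, 4, 40, 116)
  -> after Conv2d: (32, 124, 40, 116)
  -> after ReLU: (32, 124, 40, 116)
Output shape: (32, 124, 20, 58)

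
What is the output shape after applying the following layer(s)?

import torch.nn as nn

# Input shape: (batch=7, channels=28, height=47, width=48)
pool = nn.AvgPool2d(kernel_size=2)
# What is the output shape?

Input shape: (7, 28, 47, 48)
Output shape: (7, 28, 23, 24)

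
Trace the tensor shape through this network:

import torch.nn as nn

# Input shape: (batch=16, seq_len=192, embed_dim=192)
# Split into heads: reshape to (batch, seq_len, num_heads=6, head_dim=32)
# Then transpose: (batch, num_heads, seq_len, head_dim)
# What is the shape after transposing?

Input shape: (16, 192, 192)
  -> after reshape: (16, 192, 6, 32)
Output shape: (16, 6, 192, 32)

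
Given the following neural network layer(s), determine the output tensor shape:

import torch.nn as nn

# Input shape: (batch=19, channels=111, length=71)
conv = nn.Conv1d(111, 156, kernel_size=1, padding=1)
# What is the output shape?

Input shape: (19, 111, 71)
Output shape: (19, 156, 73)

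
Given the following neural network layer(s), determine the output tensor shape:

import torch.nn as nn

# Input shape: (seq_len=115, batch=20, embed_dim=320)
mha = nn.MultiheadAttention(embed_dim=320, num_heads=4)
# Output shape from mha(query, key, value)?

Input shape: (115, 20, 320)
Output shape: (115, 20, 320)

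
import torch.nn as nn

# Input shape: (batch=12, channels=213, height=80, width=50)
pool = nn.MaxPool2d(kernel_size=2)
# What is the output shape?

Input shape: (12, 213, 80, 50)
Output shape: (12, 213, 40, 25)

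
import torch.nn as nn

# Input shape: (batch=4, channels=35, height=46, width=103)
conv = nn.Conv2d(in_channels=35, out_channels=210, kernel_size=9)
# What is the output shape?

Input shape: (4, 35, 46, 103)
Output shape: (4, 210, 38, 95)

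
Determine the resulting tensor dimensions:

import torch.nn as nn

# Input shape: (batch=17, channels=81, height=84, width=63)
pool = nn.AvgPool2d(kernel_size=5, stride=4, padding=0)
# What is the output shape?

Input shape: (17, 81, 84, 63)
Output shape: (17, 81, 20, 15)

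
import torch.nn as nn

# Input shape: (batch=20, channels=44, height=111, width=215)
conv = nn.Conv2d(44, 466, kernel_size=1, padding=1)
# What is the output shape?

Input shape: (20, 44, 111, 215)
Output shape: (20, 466, 113, 217)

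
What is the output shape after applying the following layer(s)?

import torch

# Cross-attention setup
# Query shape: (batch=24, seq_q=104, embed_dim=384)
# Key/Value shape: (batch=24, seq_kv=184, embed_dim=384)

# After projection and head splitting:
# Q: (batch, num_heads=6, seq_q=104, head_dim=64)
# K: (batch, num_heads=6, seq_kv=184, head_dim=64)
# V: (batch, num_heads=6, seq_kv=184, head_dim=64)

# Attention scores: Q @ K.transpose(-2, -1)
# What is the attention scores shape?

Input shape: (24, 104, 384)
Output shape: (24, 6, 104, 184)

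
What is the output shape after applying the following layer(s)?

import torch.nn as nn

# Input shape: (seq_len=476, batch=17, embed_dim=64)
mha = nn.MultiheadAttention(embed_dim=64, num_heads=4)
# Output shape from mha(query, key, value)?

Input shape: (476, 17, 64)
Output shape: (476, 17, 64)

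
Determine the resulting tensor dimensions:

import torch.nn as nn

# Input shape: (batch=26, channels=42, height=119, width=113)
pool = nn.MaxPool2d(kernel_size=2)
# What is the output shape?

Input shape: (26, 42, 119, 113)
Output shape: (26, 42, 59, 56)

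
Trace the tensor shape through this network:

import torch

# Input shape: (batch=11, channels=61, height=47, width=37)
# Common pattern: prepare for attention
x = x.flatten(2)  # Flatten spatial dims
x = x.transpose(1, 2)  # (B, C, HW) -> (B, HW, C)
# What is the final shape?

Input shape: (11, 61, 47, 37)
  -> after flatten(2): (11, 61, 1739)
Output shape: (11, 1739, 61)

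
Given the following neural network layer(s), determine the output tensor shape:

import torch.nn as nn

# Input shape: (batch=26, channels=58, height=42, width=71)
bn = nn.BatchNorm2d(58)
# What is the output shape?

Input shape: (26, 58, 42, 71)
Output shape: (26, 58, 42, 71)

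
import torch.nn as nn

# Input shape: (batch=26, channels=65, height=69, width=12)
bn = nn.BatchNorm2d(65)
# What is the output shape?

Input shape: (26, 65, 69, 12)
Output shape: (26, 65, 69, 12)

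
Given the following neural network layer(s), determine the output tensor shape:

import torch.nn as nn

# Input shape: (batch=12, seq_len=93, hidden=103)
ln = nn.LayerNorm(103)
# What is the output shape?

Input shape: (12, 93, 103)
Output shape: (12, 93, 103)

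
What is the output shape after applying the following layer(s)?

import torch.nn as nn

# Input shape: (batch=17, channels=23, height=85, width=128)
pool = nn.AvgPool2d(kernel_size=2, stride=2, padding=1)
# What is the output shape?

Input shape: (17, 23, 85, 128)
Output shape: (17, 23, 43, 65)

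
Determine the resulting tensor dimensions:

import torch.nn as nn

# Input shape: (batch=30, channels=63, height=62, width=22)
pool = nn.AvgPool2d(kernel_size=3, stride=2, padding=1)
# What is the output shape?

Input shape: (30, 63, 62, 22)
Output shape: (30, 63, 31, 11)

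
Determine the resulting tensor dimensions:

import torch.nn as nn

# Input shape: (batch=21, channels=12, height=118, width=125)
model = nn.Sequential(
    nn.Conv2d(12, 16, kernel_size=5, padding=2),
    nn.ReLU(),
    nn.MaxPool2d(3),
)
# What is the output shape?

Input shape: (21, 12, 118, 125)
  -> after Conv2d: (21, 16, 118, 125)
  -> after ReLU: (21, 16, 118, 125)
Output shape: (21, 16, 39, 41)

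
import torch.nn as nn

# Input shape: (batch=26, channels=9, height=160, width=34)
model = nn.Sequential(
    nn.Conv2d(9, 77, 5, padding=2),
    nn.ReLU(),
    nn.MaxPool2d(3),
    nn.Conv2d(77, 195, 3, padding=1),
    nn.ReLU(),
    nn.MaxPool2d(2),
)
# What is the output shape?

Input shape: (26, 9, 160, 34)
  -> after first Conv2d: (26, 77, 160, 34)
  -> after first MaxPool2d: (26, 77, 53, 11)
  -> after second Conv2d: (26, 195, 53, 11)
Output shape: (26, 195, 26, 5)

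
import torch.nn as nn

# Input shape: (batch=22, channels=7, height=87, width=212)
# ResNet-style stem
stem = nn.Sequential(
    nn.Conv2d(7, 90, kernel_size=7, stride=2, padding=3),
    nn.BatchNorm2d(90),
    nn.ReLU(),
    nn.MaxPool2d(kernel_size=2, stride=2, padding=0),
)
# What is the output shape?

Input shape: (22, 7, 87, 212)
  -> after Conv2d 7x7 stride=2: (22, 90, 44, 106)
Output shape: (22, 90, 22, 53)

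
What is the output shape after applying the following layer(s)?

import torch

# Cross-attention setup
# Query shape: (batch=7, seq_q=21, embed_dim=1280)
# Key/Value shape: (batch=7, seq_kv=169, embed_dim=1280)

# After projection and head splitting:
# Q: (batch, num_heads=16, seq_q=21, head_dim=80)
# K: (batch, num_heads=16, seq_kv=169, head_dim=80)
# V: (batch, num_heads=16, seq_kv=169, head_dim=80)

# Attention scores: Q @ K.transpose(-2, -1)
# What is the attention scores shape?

Input shape: (7, 21, 1280)
Output shape: (7, 16, 21, 169)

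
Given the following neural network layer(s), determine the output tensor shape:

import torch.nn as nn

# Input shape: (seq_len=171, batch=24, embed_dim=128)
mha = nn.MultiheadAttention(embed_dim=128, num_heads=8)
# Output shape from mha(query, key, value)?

Input shape: (171, 24, 128)
Output shape: (171, 24, 128)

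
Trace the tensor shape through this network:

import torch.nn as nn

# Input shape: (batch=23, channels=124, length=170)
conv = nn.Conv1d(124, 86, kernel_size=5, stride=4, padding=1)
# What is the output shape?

Input shape: (23, 124, 170)
Output shape: (23, 86, 42)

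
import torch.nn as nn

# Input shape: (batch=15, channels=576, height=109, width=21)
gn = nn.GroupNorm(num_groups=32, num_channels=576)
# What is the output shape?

Input shape: (15, 576, 109, 21)
Output shape: (15, 576, 109, 21)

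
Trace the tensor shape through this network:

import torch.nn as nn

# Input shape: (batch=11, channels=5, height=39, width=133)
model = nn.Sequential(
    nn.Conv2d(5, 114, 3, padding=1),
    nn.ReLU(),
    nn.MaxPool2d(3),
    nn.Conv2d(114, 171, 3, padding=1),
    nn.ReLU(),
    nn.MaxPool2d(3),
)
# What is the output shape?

Input shape: (11, 5, 39, 133)
  -> after first Conv2d: (11, 114, 39, 133)
  -> after first MaxPool2d: (11, 114, 13, 44)
  -> after second Conv2d: (11, 171, 13, 44)
Output shape: (11, 171, 4, 14)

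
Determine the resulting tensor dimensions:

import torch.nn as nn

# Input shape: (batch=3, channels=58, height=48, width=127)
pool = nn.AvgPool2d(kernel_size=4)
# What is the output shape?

Input shape: (3, 58, 48, 127)
Output shape: (3, 58, 12, 31)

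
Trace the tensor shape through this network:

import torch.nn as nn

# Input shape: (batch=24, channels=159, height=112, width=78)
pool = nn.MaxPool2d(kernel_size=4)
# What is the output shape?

Input shape: (24, 159, 112, 78)
Output shape: (24, 159, 28, 19)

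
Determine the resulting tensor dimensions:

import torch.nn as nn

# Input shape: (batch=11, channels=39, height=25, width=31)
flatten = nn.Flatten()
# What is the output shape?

Input shape: (11, 39, 25, 31)
Output shape: (11, 30225)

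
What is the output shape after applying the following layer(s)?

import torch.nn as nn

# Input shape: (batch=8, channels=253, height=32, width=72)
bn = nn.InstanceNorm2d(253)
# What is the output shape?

Input shape: (8, 253, 32, 72)
Output shape: (8, 253, 32, 72)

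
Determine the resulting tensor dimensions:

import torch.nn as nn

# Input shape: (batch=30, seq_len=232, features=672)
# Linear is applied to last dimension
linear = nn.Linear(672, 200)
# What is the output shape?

Input shape: (30, 232, 672)
Output shape: (30, 232, 200)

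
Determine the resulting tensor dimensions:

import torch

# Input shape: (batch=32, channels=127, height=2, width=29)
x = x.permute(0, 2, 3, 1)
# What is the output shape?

Input shape: (32, 127, 2, 29)
Output shape: (32, 2, 29, 127)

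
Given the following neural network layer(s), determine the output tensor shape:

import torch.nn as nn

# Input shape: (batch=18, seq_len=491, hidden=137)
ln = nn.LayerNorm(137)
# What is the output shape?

Input shape: (18, 491, 137)
Output shape: (18, 491, 137)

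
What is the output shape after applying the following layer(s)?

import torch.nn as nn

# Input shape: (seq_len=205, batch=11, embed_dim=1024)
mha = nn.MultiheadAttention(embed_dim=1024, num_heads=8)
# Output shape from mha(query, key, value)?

Input shape: (205, 11, 1024)
Output shape: (205, 11, 1024)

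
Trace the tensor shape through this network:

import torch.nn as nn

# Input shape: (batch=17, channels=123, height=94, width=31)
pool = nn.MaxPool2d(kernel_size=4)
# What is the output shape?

Input shape: (17, 123, 94, 31)
Output shape: (17, 123, 23, 7)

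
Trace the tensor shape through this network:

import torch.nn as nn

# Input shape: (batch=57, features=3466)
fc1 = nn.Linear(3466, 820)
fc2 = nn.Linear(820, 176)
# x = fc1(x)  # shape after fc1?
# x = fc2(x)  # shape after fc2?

Input shape: (57, 3466)
  -> after fc1: (57, 820)
Output shape: (57, 176)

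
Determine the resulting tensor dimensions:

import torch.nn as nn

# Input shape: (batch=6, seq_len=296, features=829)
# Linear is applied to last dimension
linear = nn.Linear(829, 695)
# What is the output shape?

Input shape: (6, 296, 829)
Output shape: (6, 296, 695)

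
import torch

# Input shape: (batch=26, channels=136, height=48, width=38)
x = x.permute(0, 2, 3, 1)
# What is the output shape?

Input shape: (26, 136, 48, 38)
Output shape: (26, 48, 38, 136)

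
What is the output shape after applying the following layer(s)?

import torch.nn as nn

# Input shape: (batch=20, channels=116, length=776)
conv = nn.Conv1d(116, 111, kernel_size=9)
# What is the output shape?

Input shape: (20, 116, 776)
Output shape: (20, 111, 768)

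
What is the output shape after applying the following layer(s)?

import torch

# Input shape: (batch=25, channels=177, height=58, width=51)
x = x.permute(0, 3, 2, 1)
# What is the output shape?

Input shape: (25, 177, 58, 51)
Output shape: (25, 51, 58, 177)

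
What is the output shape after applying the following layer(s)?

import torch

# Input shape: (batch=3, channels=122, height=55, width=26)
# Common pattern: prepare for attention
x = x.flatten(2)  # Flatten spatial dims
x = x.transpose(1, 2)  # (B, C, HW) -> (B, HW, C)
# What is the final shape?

Input shape: (3, 122, 55, 26)
  -> after flatten(2): (3, 122, 1430)
Output shape: (3, 1430, 122)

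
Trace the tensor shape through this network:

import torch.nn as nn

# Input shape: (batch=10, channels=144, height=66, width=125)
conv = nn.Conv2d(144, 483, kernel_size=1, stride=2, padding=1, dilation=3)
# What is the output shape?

Input shape: (10, 144, 66, 125)
Output shape: (10, 483, 34, 64)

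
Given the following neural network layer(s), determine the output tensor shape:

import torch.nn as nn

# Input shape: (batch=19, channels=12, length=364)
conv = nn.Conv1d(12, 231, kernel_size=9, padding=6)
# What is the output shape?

Input shape: (19, 12, 364)
Output shape: (19, 231, 368)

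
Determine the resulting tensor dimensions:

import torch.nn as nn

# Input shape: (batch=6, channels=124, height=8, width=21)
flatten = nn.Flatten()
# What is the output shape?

Input shape: (6, 124, 8, 21)
Output shape: (6, 20832)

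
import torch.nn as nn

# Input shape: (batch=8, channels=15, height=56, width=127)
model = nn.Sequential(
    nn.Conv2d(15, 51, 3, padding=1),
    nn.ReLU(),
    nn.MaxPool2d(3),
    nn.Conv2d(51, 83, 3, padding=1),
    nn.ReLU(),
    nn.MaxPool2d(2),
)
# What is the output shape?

Input shape: (8, 15, 56, 127)
  -> after first Conv2d: (8, 51, 56, 127)
  -> after first MaxPool2d: (8, 51, 18, 42)
  -> after second Conv2d: (8, 83, 18, 42)
Output shape: (8, 83, 9, 21)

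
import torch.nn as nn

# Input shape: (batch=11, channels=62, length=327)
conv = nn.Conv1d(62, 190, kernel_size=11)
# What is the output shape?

Input shape: (11, 62, 327)
Output shape: (11, 190, 317)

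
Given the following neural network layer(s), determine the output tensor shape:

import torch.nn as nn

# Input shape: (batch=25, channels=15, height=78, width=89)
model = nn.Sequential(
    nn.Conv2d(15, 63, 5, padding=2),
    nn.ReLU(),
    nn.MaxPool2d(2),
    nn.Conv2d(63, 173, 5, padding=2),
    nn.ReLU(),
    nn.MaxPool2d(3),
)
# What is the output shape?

Input shape: (25, 15, 78, 89)
  -> after first Conv2d: (25, 63, 78, 89)
  -> after first MaxPool2d: (25, 63, 39, 44)
  -> after second Conv2d: (25, 173, 39, 44)
Output shape: (25, 173, 13, 14)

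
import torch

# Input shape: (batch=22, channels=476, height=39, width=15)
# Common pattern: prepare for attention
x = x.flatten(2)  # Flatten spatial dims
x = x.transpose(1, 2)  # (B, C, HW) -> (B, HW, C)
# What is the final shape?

Input shape: (22, 476, 39, 15)
  -> after flatten(2): (22, 476, 585)
Output shape: (22, 585, 476)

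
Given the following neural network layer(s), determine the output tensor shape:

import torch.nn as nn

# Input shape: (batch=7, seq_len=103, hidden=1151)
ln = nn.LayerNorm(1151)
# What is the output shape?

Input shape: (7, 103, 1151)
Output shape: (7, 103, 1151)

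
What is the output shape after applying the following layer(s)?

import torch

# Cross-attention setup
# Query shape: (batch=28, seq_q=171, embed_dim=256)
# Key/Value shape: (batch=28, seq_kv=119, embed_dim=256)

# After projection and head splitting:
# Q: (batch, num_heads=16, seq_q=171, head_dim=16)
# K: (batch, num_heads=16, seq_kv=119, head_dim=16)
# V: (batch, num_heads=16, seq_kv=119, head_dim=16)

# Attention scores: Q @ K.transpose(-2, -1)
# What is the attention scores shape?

Input shape: (28, 171, 256)
Output shape: (28, 16, 171, 119)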